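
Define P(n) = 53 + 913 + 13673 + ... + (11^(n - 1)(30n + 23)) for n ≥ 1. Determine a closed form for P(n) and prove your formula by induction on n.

We claim P(n) = 11^n(3n + 2) - 2 for all n ≥ 1.
Base step (n = 1): P(1) = 53, and the closed form gives 53. They agree.
Inductive step: suppose the statement holds for some i ≥ 1, so P(i) = 11^i(3i + 2) - 2.
Then P(i+1) = P(i) + (11^i(30i + 53)) = (11^i(3i + 2) - 2) + (11^i(30i + 53)).
Simplifying, P(i+1) = 33·11^i·i + 55·11^i - 2 = 11^(i+1)(3(i+1) + 2) - 2,
which is the closed form with n = i+1.
Hence, by induction on n, the claim holds for every n ≥ 1.

P(n) = 11^n(3n + 2) - 2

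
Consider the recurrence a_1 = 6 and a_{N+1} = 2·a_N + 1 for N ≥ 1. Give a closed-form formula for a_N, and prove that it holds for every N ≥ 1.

Computing the first terms: a_1 = 6, a_2 = 13, a_3 = 27. This suggests a_N = 7·2^(N - 1) - 1.
Base case (N = 1): the formula gives 6 = 6 = a_1.
Inductive step: assume the claim holds for N = k, so a_k = 7·2^(k - 1) - 1.
Then a_{k+1} = 2·a_k + 1 = 2·(7·2^(k - 1) - 1) + 1 = 7·2^k - 1 = 7·2^((k+1) - 1) - 1,
which is the claimed formula at N = k+1.
By induction, the statement is established for all N ≥ 1.

a_N = 7·2^(N - 1) - 1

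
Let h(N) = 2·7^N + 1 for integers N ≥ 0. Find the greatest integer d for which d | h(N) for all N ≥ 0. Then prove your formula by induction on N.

Computing the first values: h(0) = 3 and h(1) = 15; gcd(3, 15) = 3, so d ≤ 3.
We prove 3 | 2·7^N + 1 for all N ≥ 0 by induction on N.
When N = 0: h(0) = 3 = 3·(1), so 3 | h(0).
Inductive step: assume the claim holds for N = p, i.e. 3 | h(p). Then
h(p+1) = 2·7^(p+1) + 1 = 7·(2·7^p + 1) - 6 = 7·h(p) - 6. The first term is divisible by 3 by the inductive hypothesis, and -6 is divisible by 3. Hence 3 | h(p+1).
By induction, the statement is established for all N ≥ 0.
Therefore the largest such d is 3.

d = 3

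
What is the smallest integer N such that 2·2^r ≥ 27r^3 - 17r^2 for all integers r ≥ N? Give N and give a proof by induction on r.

At r = 15: 65536 < 87300, so the inequality fails and N ≥ 16. We prove 2·2^r ≥ 27r^3 - 17r^2 for all r ≥ 16.
Base case (r = 16): 2·2^r = 131072 and 27r^3 - 17r^2 = 106240, so 131072 ≥ 106240.
Inductive step: suppose the statement holds for some m ≥ 16, so 2·2^m ≥ 27m^3 - 17m^2.
Then 2·2^(m + 1) = 2·(2·2^m) ≥ 2·(27m^3 - 17m^2).
Also, for m ≥ 16 we have 2·(27m^3 - 17m^2) ≥ 27(m+1)^3 - 17(m+1)^2, since 2·(27m^3 - 17m^2) − (27(m+1)^3 - 17(m+1)^2) = 27m^3 - 98m^2 - 47m - 10, which is nonnegative for all m ≥ 16.
Combining, 2·2^(m + 1) ≥ 27(m+1)^3 - 17(m+1)^2.
By the principle of mathematical induction, the result holds for all r ≥ 16.
Hence the smallest such N is 16.

N = 16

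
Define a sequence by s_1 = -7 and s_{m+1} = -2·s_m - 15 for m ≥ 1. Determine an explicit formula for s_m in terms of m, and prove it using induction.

Computing the first terms: s_1 = -7, s_2 = -1, s_3 = -13. This suggests s_m = (-2)^m - 5.
For the base case m = 1: the formula gives -7 = -7 = s_1.
Inductive step: assume the claim holds for m = i, so s_i = (-2)^i - 5.
Then s_{i+1} = -2·s_i - 15 = -2·((-2)^i - 5) - 15 = (-2)^(i + 1) - 5,
which is the claimed formula at m = i+1.
This completes the induction.

s_m = (-2)^m - 5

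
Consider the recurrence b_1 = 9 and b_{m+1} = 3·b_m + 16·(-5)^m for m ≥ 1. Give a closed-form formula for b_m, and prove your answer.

Computing the first terms: b_1 = 9, b_2 = -53, b_3 = 241. This suggests b_m = -2(-5)^m - 3^(m - 1).
Base step (m = 1): the formula gives 9 = 9 = b_1.
For the inductive step, assume it holds for an arbitrary r ≥ 1, so b_r = -2(-5)^r - 3^(r - 1).
Then b_{r+1} = 3·b_r + 16·(-5)^r = 3·(-2(-5)^r - 3^(r - 1)) + 16·(-5)^r = -2(-5)^(r + 1) - 3^r = -2(-5)^(r+1) - 3^((r+1) - 1),
which is the claimed formula at m = r+1.
By the principle of mathematical induction, the result holds for all m ≥ 1.

b_m = -2(-5)^m - 3^(m - 1)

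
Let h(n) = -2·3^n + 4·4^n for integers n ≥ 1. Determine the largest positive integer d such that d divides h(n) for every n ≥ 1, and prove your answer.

Computing the first values: h(1) = 10 and h(2) = 46; gcd(10, 46) = 2, so d ≤ 2.
We prove 2 | -2·3^n + 4·4^n for all n ≥ 1 by induction on n.
For the base case n = 1: h(1) = 10 = 2·(5), so 2 | h(1).
Inductive step: suppose the statement holds for some r ≥ 1, i.e. 2 | h(r). Then
h(r+1) − 4·h(r) = (-2·3^(r+1) + 4·4^(r+1)) − 4·(-2·3^r + 4·4^r) = (-2)·3^r·(3 − 4) = (2)·3^r. Since 2 | h(r) by the inductive hypothesis, 2 | 4·h(r); and 2 | 2 since 2 = 2·1. Therefore 2 | h(r+1).
This completes the induction.
Therefore the largest such d is 2.

d = 2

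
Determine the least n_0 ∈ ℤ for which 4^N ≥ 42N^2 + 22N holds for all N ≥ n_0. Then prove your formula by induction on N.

At N = 5: 1024 < 1160, so the inequality fails and n_0 ≥ 6. We prove 4^N ≥ 42N^2 + 22N for all N ≥ 6.
When N = 6: 4^N = 4096 and 42N^2 + 22N = 1644, so 4096 ≥ 1644.
For the inductive step, assume it holds for an arbitrary i ≥ 6, so 4^i ≥ 42i^2 + 22i.
Then 4^(i + 1) = 4·(4^i) ≥ 4·(42i^2 + 22i).
Also, for i ≥ 6 we have 4·(42i^2 + 22i) ≥ 42(i+1)^2 + 22(i+1), since 4·(42i^2 + 22i) − (42(i+1)^2 + 22(i+1)) = 126i^2 - 18i - 64, which is nonnegative for all i ≥ 6.
Combining, 4^(i + 1) ≥ 42(i+1)^2 + 22(i+1).
Hence, by induction on N, the claim holds for every N ≥ 6.
Hence the smallest such n_0 is 6.

n_0 = 6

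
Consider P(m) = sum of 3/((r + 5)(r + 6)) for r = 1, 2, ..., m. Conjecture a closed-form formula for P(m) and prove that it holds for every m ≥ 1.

We claim P(m) = m/(2(m + 6)) for all m ≥ 1.
Base step (m = 1): P(1) = 1/14, and the closed form gives 1/14. They agree.
Inductive step: assume the claim holds for m = r, so P(r) = r/(2(r + 6)).
Then P(r+1) = P(r) + (3/((r + 6)(r + 7))) = (r/(2(r + 6))) + (3/((r + 6)(r + 7))).
Simplifying, P(r+1) = (r + 1)/(2(r + 7)) = (r+1)/(2((r+1) + 6)),
which is the closed form with m = r+1.
By the principle of mathematical induction, the result holds for all m ≥ 1.

P(m) = m/(2(m + 6))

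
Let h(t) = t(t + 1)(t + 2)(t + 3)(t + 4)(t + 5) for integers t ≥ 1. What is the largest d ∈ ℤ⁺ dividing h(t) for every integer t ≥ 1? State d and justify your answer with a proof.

Computing the first values: h(1) = 720 and h(2) = 5040; gcd(720, 5040) = 720, so d ≤ 720.
We prove 720 | t(t + 1)(t + 2)(t + 3)(t + 4)(t + 5) for all t ≥ 1 by induction on t.
When t = 1: h(1) = 720 = 720·(1), so 720 | h(1).
Inductive step: assume the claim holds for t = p, i.e. 720 | h(p). Then
h(p+1) − h(p) = (p+1)·(p+2)·(p+3)·(p+4)·(p+5)·(p+6) − p·(p+1)·(p+2)·(p+3)·(p+4)·(p+5) = (p+1)·(p+2)·(p+3)·(p+4)·(p+5)·[(p+6) − p] = 6·(p+1)·(p+2)·(p+3)·(p+4)·(p+5). The product of 5 consecutive integers is divisible by (5)! = 120, so h(p+1) − h(p) is divisible by 6·120 = 720. By the inductive hypothesis 720 | h(p), hence 720 | h(p+1).
This completes the induction.
Therefore the largest such d is 720.

d = 720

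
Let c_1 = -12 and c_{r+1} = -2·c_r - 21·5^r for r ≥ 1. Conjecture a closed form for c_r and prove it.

c_r = 3(-2)^(r - 1) - 3·5^r

Computing the first terms: c_1 = -12, c_2 = -81, c_3 = -363. This suggests c_r = 3(-2)^(r - 1) - 3·5^r.
Base step (r = 1): the formula gives -12 = -12 = c_1.
Suppose the result is true for r = j, so c_j = 3(-2)^(j - 1) - 3·5^j.
Then c_{j+1} = -2·c_j - 21·5^j = -2·(3(-2)^(j - 1) - 3·5^j) - 21·5^j = 3(-2)^j - 3·5^(j + 1) = 3(-2)^((j+1) - 1) - 3·5^(j+1),
which is the claimed formula at r = j+1.
This completes the induction.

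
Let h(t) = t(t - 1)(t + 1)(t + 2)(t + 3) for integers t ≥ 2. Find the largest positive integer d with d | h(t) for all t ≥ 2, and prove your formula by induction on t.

d = 120

Computing the first values: h(2) = 120 and h(3) = 720; gcd(120, 720) = 120, so d ≤ 120.
We prove 120 | t(t - 1)(t + 1)(t + 2)(t + 3) for all t ≥ 2 by induction on t.
Base case (t = 2): h(2) = 120 = 120·(1), so 120 | h(2).
For the inductive step, assume it holds for an arbitrary k ≥ 2, i.e. 120 | h(k). Then
h(k+1) − h(k) = k·(k+1)·(k+2)·(k+3)·(k+4) − (k-1)·k·(k+1)·(k+2)·(k+3) = k·(k+1)·(k+2)·(k+3)·[(k+4) − (k-1)] = 5·k·(k+1)·(k+2)·(k+3). The product of 4 consecutive integers is divisible by (4)! = 24, so h(k+1) − h(k) is divisible by 5·24 = 120. By the inductive hypothesis 120 | h(k), hence 120 | h(k+1).
This completes the induction.
Therefore the largest such d is 120.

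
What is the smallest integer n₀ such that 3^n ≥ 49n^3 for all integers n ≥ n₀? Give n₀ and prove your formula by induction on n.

At n = 9: 19683 < 35721, so the inequality fails and n₀ ≥ 10. We prove 3^n ≥ 49n^3 for all n ≥ 10.
Base case (n = 10): 3^n = 59049 and 49n^3 = 49000, so 59049 ≥ 49000.
For the inductive step, assume it holds for an arbitrary k ≥ 10, so 3^k ≥ 49k^3.
Then 3^(k + 1) = 3·(3^k) ≥ 3·(49k^3).
Also, for k ≥ 10 we have 3·(49k^3) ≥ 49(k+1)^3, since 3 ≥ (1 + 1/k)^3 for all k ≥ 10.
Combining, 3^(k + 1) ≥ 49(k+1)^3.
Hence, by induction on n, the claim holds for every n ≥ 10.
Hence the smallest such n₀ is 10.

n₀ = 10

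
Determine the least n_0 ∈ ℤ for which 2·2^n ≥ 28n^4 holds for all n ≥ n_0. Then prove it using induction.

At n = 21: 4194304 < 5445468, so the inequality fails and n_0 ≥ 22. We prove 2·2^n ≥ 28n^4 for all n ≥ 22.
For the base case n = 22: 2·2^n = 8388608 and 28n^4 = 6559168, so 8388608 ≥ 6559168.
For the inductive step, assume it holds for an arbitrary j ≥ 22, so 2·2^j ≥ 28j^4.
Then 2·2^(j + 1) = 2·(2·2^j) ≥ 2·(28j^4).
Also, for j ≥ 22 we have 2·(28j^4) ≥ 28(j+1)^4, since 2 ≥ (1 + 1/j)^4 for all j ≥ 22.
Combining, 2·2^(j + 1) ≥ 28(j+1)^4.
Hence, by induction on n, the claim holds for every n ≥ 22.
Hence the smallest such n_0 is 22.

n_0 = 22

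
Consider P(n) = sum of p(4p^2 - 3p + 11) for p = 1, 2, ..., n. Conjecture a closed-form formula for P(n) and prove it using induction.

We claim P(n) = n(n + 1)(n^2 + 5) for all n ≥ 1.
Base case (n = 1): P(1) = 12, and the closed form gives 12. They agree.
For the inductive step, assume it holds for an arbitrary p ≥ 1, so P(p) = p(p^3 + p^2 + 5p + 5).
Then P(p+1) = P(p) + ((p + 1)(-3p + 4(p + 1)^2 + 8)) = (p(p^3 + p^2 + 5p + 5)) + ((p + 1)(-3p + 4(p + 1)^2 + 8)).
Simplifying, P(p+1) = (p + 1)(p + 2)(p^2 + 2p + 6) = (p+1)((p+1) + 1)((p+1)^2 + 5),
which is the closed form with n = p+1.
Hence, by induction on n, the claim holds for every n ≥ 1.

P(n) = n(n + 1)(n^2 + 5)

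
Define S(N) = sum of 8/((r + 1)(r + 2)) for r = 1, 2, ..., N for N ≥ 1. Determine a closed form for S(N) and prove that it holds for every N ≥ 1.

S(N) = 4N/(N + 2)

We claim S(N) = 4N/(N + 2) for all N ≥ 1.
When N = 1: S(1) = 4/3, and the closed form gives 4/3. They agree.
Inductive step: suppose the statement holds for some r ≥ 1, so S(r) = 4r/(r + 2).
Then S(r+1) = S(r) + (8/((r + 2)(r + 3))) = (4r/(r + 2)) + (8/((r + 2)(r + 3))).
Simplifying, S(r+1) = 4(r + 1)/(r + 3) = 4(r+1)/((r+1) + 2),
which is the closed form with N = r+1.
By induction, the statement is established for all N ≥ 1.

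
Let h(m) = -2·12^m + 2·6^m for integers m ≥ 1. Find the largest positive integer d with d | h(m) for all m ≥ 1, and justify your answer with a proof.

d = 12

Computing the first values: h(1) = -12 and h(2) = -216; gcd(-12, -216) = 12, so d ≤ 12.
We prove 12 | -2·12^m + 2·6^m for all m ≥ 1 by induction on m.
Base step (m = 1): h(1) = -12 = 12·(-1), so 12 | h(1).
For the inductive step, assume it holds for an arbitrary r ≥ 1, i.e. 12 | h(r). Then
h(r+1) − 12·h(r) = (-2·12^(r+1) + 2·6^(r+1)) − 12·(-2·12^r + 2·6^r) = (2)·6^r·(6 − 12) = (-12)·6^r. Since 12 | h(r) by the inductive hypothesis, 12 | 12·h(r); and 12 | -12 since -12 = 12·-1. Therefore 12 | h(r+1).
This completes the induction.
Therefore the largest such d is 12.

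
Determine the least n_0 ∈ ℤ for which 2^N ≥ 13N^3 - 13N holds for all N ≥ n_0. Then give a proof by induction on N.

n_0 = 16

At N = 15: 32768 < 43680, so the inequality fails and n_0 ≥ 16. We prove 2^N ≥ 13N^3 - 13N for all N ≥ 16.
When N = 16: 2^N = 65536 and 13N^3 - 13N = 53040, so 65536 ≥ 53040.
Inductive step: suppose the statement holds for some j ≥ 16, so 2^j ≥ 13j^3 - 13j.
Then 2^(j + 1) = 2·(2^j) ≥ 2·(13j^3 - 13j).
Also, for j ≥ 16 we have 2·(13j^3 - 13j) ≥ 13(j+1)^3 - 13(j+1), since 2·(13j^3 - 13j) − (13(j+1)^3 - 13(j+1)) = 13j^3 - 39j^2 - 52j, which is nonnegative for all j ≥ 16.
Combining, 2^(j + 1) ≥ 13(j+1)^3 - 13(j+1).
Hence, by induction on N, the claim holds for every N ≥ 16.
Hence the smallest such n_0 is 16.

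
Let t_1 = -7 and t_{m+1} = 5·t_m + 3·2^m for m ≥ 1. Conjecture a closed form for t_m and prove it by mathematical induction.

t_m = -2^m - 5^m

Computing the first terms: t_1 = -7, t_2 = -29, t_3 = -133. This suggests t_m = -2^m - 5^m.
Base step (m = 1): the formula gives -7 = -7 = t_1.
Suppose the result is true for m = i, so t_i = -2^i - 5^i.
Then t_{i+1} = 5·t_i + 3·2^i = 5·(-2^i - 5^i) + 3·2^i = -2^(i + 1) - 5^(i + 1),
which is the claimed formula at m = i+1.
Hence, by induction on m, the claim holds for every m ≥ 1.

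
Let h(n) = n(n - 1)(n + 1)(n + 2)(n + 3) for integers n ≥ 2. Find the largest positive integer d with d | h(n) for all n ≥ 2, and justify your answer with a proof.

d = 120

Computing the first values: h(2) = 120 and h(3) = 720; gcd(120, 720) = 120, so d ≤ 120.
We prove 120 | n(n - 1)(n + 1)(n + 2)(n + 3) for all n ≥ 2 by induction on n.
Base step (n = 2): h(2) = 120 = 120·(1), so 120 | h(2).
Suppose the result is true for n = j, i.e. 120 | h(j). Then
h(j+1) − h(j) = j·(j+1)·(j+2)·(j+3)·(j+4) − (j-1)·j·(j+1)·(j+2)·(j+3) = j·(j+1)·(j+2)·(j+3)·[(j+4) − (j-1)] = 5·j·(j+1)·(j+2)·(j+3). The product of 4 consecutive integers is divisible by (4)! = 24, so h(j+1) − h(j) is divisible by 5·24 = 120. By the inductive hypothesis 120 | h(j), hence 120 | h(j+1).
This completes the induction.
Therefore the largest such d is 120.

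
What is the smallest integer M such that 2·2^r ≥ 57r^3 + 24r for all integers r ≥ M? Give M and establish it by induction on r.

M = 18

At r = 17: 262144 < 280449, so the inequality fails and M ≥ 18. We prove 2·2^r ≥ 57r^3 + 24r for all r ≥ 18.
When r = 18: 2·2^r = 524288 and 57r^3 + 24r = 332856, so 524288 ≥ 332856.
For the inductive step, assume it holds for an arbitrary i ≥ 18, so 2·2^i ≥ 57i^3 + 24i.
Then 2·2^(i + 1) = 2·(2·2^i) ≥ 2·(57i^3 + 24i).
Also, for i ≥ 18 we have 2·(57i^3 + 24i) ≥ 57(i+1)^3 + 24(i+1), since 2·(57i^3 + 24i) − (57(i+1)^3 + 24(i+1)) = 57i^3 - 171i^2 - 147i - 81, which is nonnegative for all i ≥ 18.
Combining, 2·2^(i + 1) ≥ 57(i+1)^3 + 24(i+1).
By induction, the statement is established for all r ≥ 18.
Hence the smallest such M is 18.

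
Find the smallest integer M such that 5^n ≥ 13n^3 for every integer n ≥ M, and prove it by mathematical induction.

At n = 4: 625 < 832, so the inequality fails and M ≥ 5. We prove 5^n ≥ 13n^3 for all n ≥ 5.
When n = 5: 5^n = 3125 and 13n^3 = 1625, so 3125 ≥ 1625.
For the inductive step, assume it holds for an arbitrary p ≥ 5, so 5^p ≥ 13p^3.
Then 5^(p + 1) = 5·(5^p) ≥ 5·(13p^3).
Also, for p ≥ 5 we have 5·(13p^3) ≥ 13(p+1)^3, since 5 ≥ (1 + 1/p)^3 for all p ≥ 5.
Combining, 5^(p + 1) ≥ 13(p+1)^3.
Hence, by induction on n, the claim holds for every n ≥ 5.
Hence the smallest such M is 5.

M = 5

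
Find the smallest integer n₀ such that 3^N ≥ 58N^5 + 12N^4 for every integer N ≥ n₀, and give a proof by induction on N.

At N = 16: 43046721 < 61603840, so the inequality fails and n₀ ≥ 17. We prove 3^N ≥ 58N^5 + 12N^4 for all N ≥ 17.
Base step (N = 17): 3^N = 129140163 and 58N^5 + 12N^4 = 83353958, so 129140163 ≥ 83353958.
For the inductive step, assume it holds for an arbitrary r ≥ 17, so 3^r ≥ 58r^5 + 12r^4.
Then 3^(r + 1) = 3·(3^r) ≥ 3·(58r^5 + 12r^4).
Also, for r ≥ 17 we have 3·(58r^5 + 12r^4) ≥ 58(r+1)^5 + 12(r+1)^4, since 3·(58r^5 + 12r^4) − (58(r+1)^5 + 12(r+1)^4) = 116r^5 - 266r^4 - 628r^3 - 652r^2 - 338r - 70, which is nonnegative for all r ≥ 17.
Combining, 3^(r + 1) ≥ 58(r+1)^5 + 12(r+1)^4.
This completes the induction.
Hence the smallest such n₀ is 17.

n₀ = 17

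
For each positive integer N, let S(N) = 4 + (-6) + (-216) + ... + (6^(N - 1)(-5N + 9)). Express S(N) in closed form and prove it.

We claim S(N) = 6^N(-N + 2) - 2 for all N ≥ 1.
For the base case N = 1: S(1) = 4, and the closed form gives 4. They agree.
Inductive step: suppose the statement holds for some p ≥ 1, so S(p) = 6^p(-p + 2) - 2.
Then S(p+1) = S(p) + (6^p(-5p + 4)) = (6^p(-p + 2) - 2) + (6^p(-5p + 4)).
Simplifying, S(p+1) = -6·6^p·p + 6·6^p - 2 = 6^(p+1)(-(p+1) + 2) - 2,
which is the closed form with N = p+1.
By the principle of mathematical induction, the result holds for all N ≥ 1.

S(N) = 6^N(-N + 2) - 2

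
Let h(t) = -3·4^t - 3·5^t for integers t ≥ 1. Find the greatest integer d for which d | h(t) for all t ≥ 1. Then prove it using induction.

Computing the first values: h(1) = -27 and h(2) = -123; gcd(-27, -123) = 3, so d ≤ 3.
We prove 3 | -3·4^t - 3·5^t for all t ≥ 1 by induction on t.
Base step (t = 1): h(1) = -27 = 3·(-9), so 3 | h(1).
Suppose the result is true for t = i, i.e. 3 | h(i). Then
h(i+1) − 5·h(i) = (-3·4^(i+1) - 3·5^(i+1)) − 5·(-3·4^i - 3·5^i) = (-3)·4^i·(4 − 5) = (3)·4^i. Since 3 | h(i) by the inductive hypothesis, 3 | 5·h(i); and 3 | 3 since 3 = 3·1. Therefore 3 | h(i+1).
By the principle of mathematical induction, the result holds for all t ≥ 1.
Therefore the largest such d is 3.

d = 3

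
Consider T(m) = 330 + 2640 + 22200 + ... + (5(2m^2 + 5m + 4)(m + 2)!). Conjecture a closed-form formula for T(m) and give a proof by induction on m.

We claim T(m) = (10m + 5)(m + 3)! - 30 for all m ≥ 1.
Base case (m = 1): T(1) = 330, and the closed form gives 330. They agree.
Inductive step: suppose the statement holds for some r ≥ 1, so T(r) = (10r + 5)(r + 3)! - 30.
Then T(r+1) = T(r) + (5(2r^2 + 9r + 11)(r + 3)!) = ((10r + 5)(r + 3)! - 30) + (5(2r^2 + 9r + 11)(r + 3)!).
Simplifying, T(r+1) = (10(r+1) + 5)((r+1) + 3)! - 30,
which is the closed form with m = r+1.
By the principle of mathematical induction, the result holds for all m ≥ 1.

T(m) = (10m + 5)(m + 3)! - 30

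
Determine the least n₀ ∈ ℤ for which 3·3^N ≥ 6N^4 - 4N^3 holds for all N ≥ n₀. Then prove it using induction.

n₀ = 9

At N = 8: 19683 < 22528, so the inequality fails and n₀ ≥ 9. We prove 3·3^N ≥ 6N^4 - 4N^3 for all N ≥ 9.
Base case (N = 9): 3·3^N = 59049 and 6N^4 - 4N^3 = 36450, so 59049 ≥ 36450.
For the inductive step, assume it holds for an arbitrary r ≥ 9, so 3·3^r ≥ 6r^4 - 4r^3.
Then 3·3^(r + 1) = 3·(3·3^r) ≥ 3·(6r^4 - 4r^3).
Also, for r ≥ 9 we have 3·(6r^4 - 4r^3) ≥ 6(r+1)^4 - 4(r+1)^3, since 3·(6r^4 - 4r^3) − (6(r+1)^4 - 4(r+1)^3) = 12r^4 - 32r^3 - 24r^2 - 12r - 2, which is nonnegative for all r ≥ 9.
Combining, 3·3^(r + 1) ≥ 6(r+1)^4 - 4(r+1)^3.
Hence, by induction on N, the claim holds for every N ≥ 9.
Hence the smallest such n₀ is 9.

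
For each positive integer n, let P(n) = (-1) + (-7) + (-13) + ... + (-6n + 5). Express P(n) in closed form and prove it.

We claim P(n) = -n(3n - 2) for all n ≥ 1.
Base step (n = 1): P(1) = -1, and the closed form gives -1. They agree.
Inductive step: suppose the statement holds for some i ≥ 1, so P(i) = i(-3i + 2).
Then P(i+1) = P(i) + (-6i - 1) = (i(-3i + 2)) + (-6i - 1).
Simplifying, P(i+1) = -(i + 1)(3i + 1) = -(i+1)(3(i+1) - 2),
which is the closed form with n = i+1.
This completes the induction.

P(n) = -n(3n - 2)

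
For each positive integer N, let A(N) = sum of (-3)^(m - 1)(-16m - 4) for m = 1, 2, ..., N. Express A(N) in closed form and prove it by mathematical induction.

A(N) = 2(-3)^N(2N + 1) - 2

We claim A(N) = 2(-3)^N(2N + 1) - 2 for all N ≥ 1.
Base case (N = 1): A(1) = -20, and the closed form gives -20. They agree.
Inductive step: assume the claim holds for N = m, so A(m) = 2(-3)^m(2m + 1) - 2.
Then A(m+1) = A(m) + ((-3)^m(-16m - 20)) = (2(-3)^m(2m + 1) - 2) + ((-3)^m(-16m - 20)).
Simplifying, A(m+1) = -12(-3)^m·m - 18(-3)^m - 2 = 2(-3)^(m+1)(2(m+1) + 1) - 2,
which is the closed form with N = m+1.
This completes the induction.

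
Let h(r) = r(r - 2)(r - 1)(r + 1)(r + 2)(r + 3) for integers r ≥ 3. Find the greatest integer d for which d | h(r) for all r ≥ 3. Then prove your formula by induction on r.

d = 720

Computing the first values: h(3) = 720 and h(4) = 5040; gcd(720, 5040) = 720, so d ≤ 720.
We prove 720 | r(r - 2)(r - 1)(r + 1)(r + 2)(r + 3) for all r ≥ 3 by induction on r.
For the base case r = 3: h(3) = 720 = 720·(1), so 720 | h(3).
For the inductive step, assume it holds for an arbitrary p ≥ 3, i.e. 720 | h(p). Then
h(p+1) − h(p) = (p-1)·p·(p+1)·(p+2)·(p+3)·(p+4) − (p-2)·(p-1)·p·(p+1)·(p+2)·(p+3) = (p-1)·p·(p+1)·(p+2)·(p+3)·[(p+4) − (p-2)] = 6·(p-1)·p·(p+1)·(p+2)·(p+3). The product of 5 consecutive integers is divisible by (5)! = 120, so h(p+1) − h(p) is divisible by 6·120 = 720. By the inductive hypothesis 720 | h(p), hence 720 | h(p+1).
By the principle of mathematical induction, the result holds for all r ≥ 3.
Therefore the largest such d is 720.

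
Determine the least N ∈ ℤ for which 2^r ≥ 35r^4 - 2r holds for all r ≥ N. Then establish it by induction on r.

At r = 23: 8388608 < 9794389, so the inequality fails and N ≥ 24. We prove 2^r ≥ 35r^4 - 2r for all r ≥ 24.
For the base case r = 24: 2^r = 16777216 and 35r^4 - 2r = 11612112, so 16777216 ≥ 11612112.
Inductive step: assume the claim holds for r = p, so 2^p ≥ 35p^4 - 2p.
Then 2^(p + 1) = 2·(2^p) ≥ 2·(35p^4 - 2p).
Also, for p ≥ 24 we have 2·(35p^4 - 2p) ≥ 35(p+1)^4 - 2(p+1), since 2·(35p^4 - 2p) − (35(p+1)^4 - 2(p+1)) = 35p^4 - 140p^3 - 210p^2 - 142p - 33, which is nonnegative for all p ≥ 24.
Combining, 2^(p + 1) ≥ 35(p+1)^4 - 2(p+1).
This completes the induction.
Hence the smallest such N is 24.

N = 24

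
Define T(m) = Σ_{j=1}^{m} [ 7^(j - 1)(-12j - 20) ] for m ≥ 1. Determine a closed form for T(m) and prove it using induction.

We claim T(m) = -7^m(2m + 3) + 3 for all m ≥ 1.
Base case (m = 1): T(1) = -32, and the closed form gives -32. They agree.
Inductive step: suppose the statement holds for some j ≥ 1, so T(j) = -7^j(2j + 3) + 3.
Then T(j+1) = T(j) + (7^j(-12j - 32)) = (-7^j(2j + 3) + 3) + (7^j(-12j - 32)).
Simplifying, T(j+1) = -14·7^j·j - 35·7^j + 3 = -7^(j+1)(2(j+1) + 3) + 3,
which is the closed form with m = j+1.
Hence, by induction on m, the claim holds for every m ≥ 1.

T(m) = -7^m(2m + 3) + 3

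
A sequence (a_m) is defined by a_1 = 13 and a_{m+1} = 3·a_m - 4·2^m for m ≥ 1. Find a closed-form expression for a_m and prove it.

a_m = 2^(m + 2) + 5·3^(m - 1)

Computing the first terms: a_1 = 13, a_2 = 31, a_3 = 77. This suggests a_m = 2^(m + 2) + 5·3^(m - 1).
For the base case m = 1: the formula gives 13 = 13 = a_1.
Inductive step: suppose the statement holds for some k ≥ 1, so a_k = 2^(k + 2) + 5·3^(k - 1).
Then a_{k+1} = 3·a_k - 4·2^k = 3·(2^(k + 2) + 5·3^(k - 1)) - 4·2^k = 2^(k + 3) + 5·3^k = 2^((k+1) + 2) + 5·3^((k+1) - 1),
which is the claimed formula at m = k+1.
By induction, the statement is established for all m ≥ 1.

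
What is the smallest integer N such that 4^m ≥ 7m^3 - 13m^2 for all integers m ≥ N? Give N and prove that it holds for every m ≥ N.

N = 4

At m = 3: 64 < 72, so the inequality fails and N ≥ 4. We prove 4^m ≥ 7m^3 - 13m^2 for all m ≥ 4.
When m = 4: 4^m = 256 and 7m^3 - 13m^2 = 240, so 256 ≥ 240.
Inductive step: suppose the statement holds for some r ≥ 4, so 4^r ≥ 7r^3 - 13r^2.
Then 4^(r + 1) = 4·(4^r) ≥ 4·(7r^3 - 13r^2).
Also, for r ≥ 4 we have 4·(7r^3 - 13r^2) ≥ 7(r+1)^3 - 13(r+1)^2, since 4·(7r^3 - 13r^2) − (7(r+1)^3 - 13(r+1)^2) = 21r^3 - 60r^2 + 5r + 6, which is nonnegative for all r ≥ 4.
Combining, 4^(r + 1) ≥ 7(r+1)^3 - 13(r+1)^2.
Hence, by induction on m, the claim holds for every m ≥ 4.
Hence the smallest such N is 4.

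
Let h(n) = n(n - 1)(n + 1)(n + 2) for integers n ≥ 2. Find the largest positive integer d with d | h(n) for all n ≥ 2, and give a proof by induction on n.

Computing the first values: h(2) = 24 and h(3) = 120; gcd(24, 120) = 24, so d ≤ 24.
We prove 24 | n(n - 1)(n + 1)(n + 2) for all n ≥ 2 by induction on n.
Base step (n = 2): h(2) = 24 = 24·(1), so 24 | h(2).
Inductive step: assume the claim holds for n = m, i.e. 24 | h(m). Then
h(m+1) − h(m) = m·(m+1)·(m+2)·(m+3) − (m-1)·m·(m+1)·(m+2) = m·(m+1)·(m+2)·[(m+3) − (m-1)] = 4·m·(m+1)·(m+2). The product of 3 consecutive integers is divisible by (3)! = 6, so h(m+1) − h(m) is divisible by 4·6 = 24. By the inductive hypothesis 24 | h(m), hence 24 | h(m+1).
Hence, by induction on n, the claim holds for every n ≥ 2.
Therefore the largest such d is 24.

d = 24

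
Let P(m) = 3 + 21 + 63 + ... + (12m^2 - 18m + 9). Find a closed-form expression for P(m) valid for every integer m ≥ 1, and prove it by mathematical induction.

P(m) = m(4m^2 - 3m + 2)

We claim P(m) = m(4m^2 - 3m + 2) for all m ≥ 1.
Base case (m = 1): P(1) = 3, and the closed form gives 3. They agree.
Inductive step: suppose the statement holds for some j ≥ 1, so P(j) = j(4j^2 - 3j + 2).
Then P(j+1) = P(j) + (12j^2 + 6j + 3) = (j(4j^2 - 3j + 2)) + (12j^2 + 6j + 3).
Simplifying, P(j+1) = (j + 1)(4j^2 + 5j + 3) = (j+1)(4(j+1)^2 - 3(j+1) + 2),
which is the closed form with m = j+1.
By the principle of mathematical induction, the result holds for all m ≥ 1.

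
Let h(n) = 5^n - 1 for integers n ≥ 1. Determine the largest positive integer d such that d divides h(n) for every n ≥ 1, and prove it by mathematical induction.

Computing the first values: h(1) = 4 and h(2) = 24; gcd(4, 24) = 4, so d ≤ 4.
We prove 4 | 5^n - 1 for all n ≥ 1 by induction on n.
When n = 1: h(1) = 4 = 4·(1), so 4 | h(1).
Suppose the result is true for n = i, i.e. 4 | h(i). Then
5^{i+1} − 1^{i+1} = 5·5^i − 1·1^i = 5·(5^i − 1^i) + (4)·1^i. The first term is divisible by 4 by the inductive hypothesis, and the second term (4)·1^i is divisible by 4 since 4 | 4. Hence 4 | h(i+1).
Hence, by induction on n, the claim holds for every n ≥ 1.
Therefore the largest such d is 4.

d = 4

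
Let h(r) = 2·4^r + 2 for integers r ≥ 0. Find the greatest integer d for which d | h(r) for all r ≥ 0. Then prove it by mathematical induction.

Computing the first values: h(0) = 4 and h(1) = 10; gcd(4, 10) = 2, so d ≤ 2.
We prove 2 | 2·4^r + 2 for all r ≥ 0 by induction on r.
Base step (r = 0): h(0) = 4 = 2·(2), so 2 | h(0).
For the inductive step, assume it holds for an arbitrary j ≥ 0, i.e. 2 | h(j). Then
h(j+1) = 2·4^(j+1) + 2 = 4·(2·4^j + 2) - 6 = 4·h(j) - 6. The first term is divisible by 2 by the inductive hypothesis, and -6 is divisible by 2. Hence 2 | h(j+1).
By induction, the statement is established for all r ≥ 0.
Therefore the largest such d is 2.

d = 2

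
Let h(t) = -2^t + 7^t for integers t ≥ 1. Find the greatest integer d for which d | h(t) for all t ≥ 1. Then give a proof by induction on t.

Computing the first values: h(1) = 5 and h(2) = 45; gcd(5, 45) = 5, so d ≤ 5.
We prove 5 | -2^t + 7^t for all t ≥ 1 by induction on t.
For the base case t = 1: h(1) = 5 = 5·(1), so 5 | h(1).
Inductive step: suppose the statement holds for some p ≥ 1, i.e. 5 | h(p). Then
7^{p+1} − 2^{p+1} = 7·7^p − 2·2^p = 7·(7^p − 2^p) + (5)·2^p. The first term is divisible by 5 by the inductive hypothesis, and the second term (5)·2^p is divisible by 5 since 5 | 5. Hence 5 | h(p+1).
By the principle of mathematical induction, the result holds for all t ≥ 1.
Therefore the largest such d is 5.

d = 5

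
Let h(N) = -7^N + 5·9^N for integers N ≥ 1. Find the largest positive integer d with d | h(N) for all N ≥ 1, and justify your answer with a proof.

Computing the first values: h(1) = 38 and h(2) = 356; gcd(38, 356) = 2, so d ≤ 2.
We prove 2 | -7^N + 5·9^N for all N ≥ 1 by induction on N.
For the base case N = 1: h(1) = 38 = 2·(19), so 2 | h(1).
Inductive step: suppose the statement holds for some i ≥ 1, i.e. 2 | h(i). Then
h(i+1) − 9·h(i) = (-7^(i+1) + 5·9^(i+1)) − 9·(-7^i + 5·9^i) = (-1)·7^i·(7 − 9) = (2)·7^i. Since 2 | h(i) by the inductive hypothesis, 2 | 9·h(i); and 2 | 2 since 2 = 2·1. Therefore 2 | h(i+1).
By the principle of mathematical induction, the result holds for all N ≥ 1.
Therefore the largest such d is 2.

d = 2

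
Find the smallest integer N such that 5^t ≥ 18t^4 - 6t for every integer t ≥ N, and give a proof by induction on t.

N = 7

At t = 6: 15625 < 23292, so the inequality fails and N ≥ 7. We prove 5^t ≥ 18t^4 - 6t for all t ≥ 7.
Base case (t = 7): 5^t = 78125 and 18t^4 - 6t = 43176, so 78125 ≥ 43176.
Inductive step: assume the claim holds for t = r, so 5^r ≥ 18r^4 - 6r.
Then 5^(r + 1) = 5·(5^r) ≥ 5·(18r^4 - 6r).
Also, for r ≥ 7 we have 5·(18r^4 - 6r) ≥ 18(r+1)^4 - 6(r+1), since 5·(18r^4 - 6r) − (18(r+1)^4 - 6(r+1)) = 72r^4 - 72r^3 - 108r^2 - 96r - 12, which is nonnegative for all r ≥ 7.
Combining, 5^(r + 1) ≥ 18(r+1)^4 - 6(r+1).
This completes the induction.
Hence the smallest such N is 7.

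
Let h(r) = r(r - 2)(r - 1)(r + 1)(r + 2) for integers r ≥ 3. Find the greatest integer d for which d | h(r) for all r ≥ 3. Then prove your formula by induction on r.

Computing the first values: h(3) = 120 and h(4) = 720; gcd(120, 720) = 120, so d ≤ 120.
We prove 120 | r(r - 2)(r - 1)(r + 1)(r + 2) for all r ≥ 3 by induction on r.
Base step (r = 3): h(3) = 120 = 120·(1), so 120 | h(3).
For the inductive step, assume it holds for an arbitrary m ≥ 3, i.e. 120 | h(m). Then
h(m+1) − h(m) = (m-1)·m·(m+1)·(m+2)·(m+3) − (m-2)·(m-1)·m·(m+1)·(m+2) = (m-1)·m·(m+1)·(m+2)·[(m+3) − (m-2)] = 5·(m-1)·m·(m+1)·(m+2). The product of 4 consecutive integers is divisible by (4)! = 24, so h(m+1) − h(m) is divisible by 5·24 = 120. By the inductive hypothesis 120 | h(m), hence 120 | h(m+1).
This completes the induction.
Therefore the largest such d is 120.

d = 120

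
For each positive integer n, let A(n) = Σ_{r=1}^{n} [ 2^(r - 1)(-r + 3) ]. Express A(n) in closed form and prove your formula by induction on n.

We claim A(n) = 2^n(-n + 4) - 4 for all n ≥ 1.
When n = 1: A(1) = 2, and the closed form gives 2. They agree.
Suppose the result is true for n = r, so A(r) = 2^r(-r + 4) - 4.
Then A(r+1) = A(r) + (2^r(-r + 2)) = (2^r(-r + 4) - 4) + (2^r(-r + 2)).
Simplifying, A(r+1) = -2·2^r·r + 6·2^r - 4 = 2^(r+1)(-(r+1) + 4) - 4,
which is the closed form with n = r+1.
This completes the induction.

A(n) = 2^n(-n + 4) - 4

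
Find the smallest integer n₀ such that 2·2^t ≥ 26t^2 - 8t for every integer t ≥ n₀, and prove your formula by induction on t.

n₀ = 11

At t = 10: 2048 < 2520, so the inequality fails and n₀ ≥ 11. We prove 2·2^t ≥ 26t^2 - 8t for all t ≥ 11.
For the base case t = 11: 2·2^t = 4096 and 26t^2 - 8t = 3058, so 4096 ≥ 3058.
Inductive step: suppose the statement holds for some j ≥ 11, so 2·2^j ≥ 26j^2 - 8j.
Then 2·2^(j + 1) = 2·(2·2^j) ≥ 2·(26j^2 - 8j).
Also, for j ≥ 11 we have 2·(26j^2 - 8j) ≥ 26(j+1)^2 - 8(j+1), since 2·(26j^2 - 8j) − (26(j+1)^2 - 8(j+1)) = 26j^2 - 60j - 18, which is nonnegative for all j ≥ 11.
Combining, 2·2^(j + 1) ≥ 26(j+1)^2 - 8(j+1).
By induction, the statement is established for all t ≥ 11.
Hence the smallest such n₀ is 11.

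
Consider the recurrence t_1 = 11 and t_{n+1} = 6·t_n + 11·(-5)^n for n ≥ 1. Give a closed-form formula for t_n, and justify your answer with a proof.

Computing the first terms: t_1 = 11, t_2 = 11, t_3 = 341. This suggests t_n = -(-5)^n + 6^n.
For the base case n = 1: the formula gives 11 = 11 = t_1.
Inductive step: suppose the statement holds for some p ≥ 1, so t_p = -(-5)^p + 6^p.
Then t_{p+1} = 6·t_p + 11·(-5)^p = 6·(-(-5)^p + 6^p) + 11·(-5)^p = -(-5)^(p + 1) + 6^(p + 1),
which is the claimed formula at n = p+1.
By the principle of mathematical induction, the result holds for all n ≥ 1.

t_n = -(-5)^n + 6^n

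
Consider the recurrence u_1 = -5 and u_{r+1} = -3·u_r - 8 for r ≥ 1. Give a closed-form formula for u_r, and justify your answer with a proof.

u_r = (-3)^r - 2

Computing the first terms: u_1 = -5, u_2 = 7, u_3 = -29. This suggests u_r = (-3)^r - 2.
Base case (r = 1): the formula gives -5 = -5 = u_1.
Suppose the result is true for r = p, so u_p = (-3)^p - 2.
Then u_{p+1} = -3·u_p - 8 = -3·((-3)^p - 2) - 8 = (-3)^(p + 1) - 2,
which is the claimed formula at r = p+1.
Hence, by induction on r, the claim holds for every r ≥ 1.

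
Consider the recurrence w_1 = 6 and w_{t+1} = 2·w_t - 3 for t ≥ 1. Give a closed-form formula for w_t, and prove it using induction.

Computing the first terms: w_1 = 6, w_2 = 9, w_3 = 15. This suggests w_t = 3·2^(t - 1) + 3.
For the base case t = 1: the formula gives 6 = 6 = w_1.
Inductive step: assume the claim holds for t = i, so w_i = 3·2^(i - 1) + 3.
Then w_{i+1} = 2·w_i - 3 = 2·(3·2^(i - 1) + 3) - 3 = 3·2^i + 3 = 3·2^((i+1) - 1) + 3,
which is the claimed formula at t = i+1.
By induction, the statement is established for all t ≥ 1.

w_t = 3·2^(t - 1) + 3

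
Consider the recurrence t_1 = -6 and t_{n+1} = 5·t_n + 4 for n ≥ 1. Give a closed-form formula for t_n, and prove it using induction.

Computing the first terms: t_1 = -6, t_2 = -26, t_3 = -126. This suggests t_n = -5^n - 1.
For the base case n = 1: the formula gives -6 = -6 = t_1.
Suppose the result is true for n = p, so t_p = -5^p - 1.
Then t_{p+1} = 5·t_p + 4 = 5·(-5^p - 1) + 4 = -5^(p + 1) - 1,
which is the claimed formula at n = p+1.
Hence, by induction on n, the claim holds for every n ≥ 1.

t_n = -5^n - 1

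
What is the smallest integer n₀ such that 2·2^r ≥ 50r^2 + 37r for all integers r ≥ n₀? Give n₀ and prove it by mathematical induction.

At r = 11: 4096 < 6457, so the inequality fails and n₀ ≥ 12. We prove 2·2^r ≥ 50r^2 + 37r for all r ≥ 12.
For the base case r = 12: 2·2^r = 8192 and 50r^2 + 37r = 7644, so 8192 ≥ 7644.
Inductive step: suppose the statement holds for some j ≥ 12, so 2·2^j ≥ 50j^2 + 37j.
Then 2·2^(j + 1) = 2·(2·2^j) ≥ 2·(50j^2 + 37j).
Also, for j ≥ 12 we have 2·(50j^2 + 37j) ≥ 50(j+1)^2 + 37(j+1), since 2·(50j^2 + 37j) − (50(j+1)^2 + 37(j+1)) = 50j^2 - 63j - 87, which is nonnegative for all j ≥ 12.
Combining, 2·2^(j + 1) ≥ 50(j+1)^2 + 37(j+1).
By induction, the statement is established for all r ≥ 12.
Hence the smallest such n₀ is 12.

n₀ = 12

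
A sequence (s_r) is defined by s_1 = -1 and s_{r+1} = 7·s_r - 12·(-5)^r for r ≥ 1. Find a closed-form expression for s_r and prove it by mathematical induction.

Computing the first terms: s_1 = -1, s_2 = 53, s_3 = 71. This suggests s_r = (-5)^r + 4·7^(r - 1).
Base step (r = 1): the formula gives -1 = -1 = s_1.
Suppose the result is true for r = j, so s_j = (-5)^j + 4·7^(j - 1).
Then s_{j+1} = 7·s_j - 12·(-5)^j = 7·((-5)^j + 4·7^(j - 1)) - 12·(-5)^j = (-5)^(j + 1) + 4·7^j = (-5)^(j+1) + 4·7^((j+1) - 1),
which is the claimed formula at r = j+1.
By induction, the statement is established for all r ≥ 1.

s_r = (-5)^r + 4·7^(r - 1)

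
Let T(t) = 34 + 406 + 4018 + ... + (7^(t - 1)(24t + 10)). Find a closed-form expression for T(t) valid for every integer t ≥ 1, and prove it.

We claim T(t) = 7^t(4t + 1) - 1 for all t ≥ 1.
For the base case t = 1: T(1) = 34, and the closed form gives 34. They agree.
Inductive step: assume the claim holds for t = i, so T(i) = 7^i(4i + 1) - 1.
Then T(i+1) = T(i) + (7^i(24i + 34)) = (7^i(4i + 1) - 1) + (7^i(24i + 34)).
Simplifying, T(i+1) = 28·7^i·i + 35·7^i - 1 = 7^(i+1)(4(i+1) + 1) - 1,
which is the closed form with t = i+1.
Hence, by induction on t, the claim holds for every t ≥ 1.

T(t) = 7^t(4t + 1) - 1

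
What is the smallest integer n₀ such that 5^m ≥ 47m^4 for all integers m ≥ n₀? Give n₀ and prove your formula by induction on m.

At m = 7: 78125 < 112847, so the inequality fails and n₀ ≥ 8. We prove 5^m ≥ 47m^4 for all m ≥ 8.
When m = 8: 5^m = 390625 and 47m^4 = 192512, so 390625 ≥ 192512.
For the inductive step, assume it holds for an arbitrary i ≥ 8, so 5^i ≥ 47i^4.
Then 5^(i + 1) = 5·(5^i) ≥ 5·(47i^4).
Also, for i ≥ 8 we have 5·(47i^4) ≥ 47(i+1)^4, since 5 ≥ (1 + 1/i)^4 for all i ≥ 8.
Combining, 5^(i + 1) ≥ 47(i+1)^4.
By induction, the statement is established for all m ≥ 8.
Hence the smallest such n₀ is 8.

n₀ = 8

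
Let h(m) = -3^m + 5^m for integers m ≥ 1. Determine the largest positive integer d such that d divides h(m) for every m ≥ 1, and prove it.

Computing the first values: h(1) = 2 and h(2) = 16; gcd(2, 16) = 2, so d ≤ 2.
We prove 2 | -3^m + 5^m for all m ≥ 1 by induction on m.
For the base case m = 1: h(1) = 2 = 2·(1), so 2 | h(1).
For the inductive step, assume it holds for an arbitrary p ≥ 1, i.e. 2 | h(p). Then
5^{p+1} − 3^{p+1} = 5·5^p − 3·3^p = 5·(5^p − 3^p) + (2)·3^p. The first term is divisible by 2 by the inductive hypothesis, and the second term (2)·3^p is divisible by 2 since 2 | 2. Hence 2 | h(p+1).
By the principle of mathematical induction, the result holds for all m ≥ 1.
Therefore the largest such d is 2.

d = 2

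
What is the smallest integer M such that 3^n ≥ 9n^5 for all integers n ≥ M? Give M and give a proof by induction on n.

M = 15

At n = 14: 4782969 < 4840416, so the inequality fails and M ≥ 15. We prove 3^n ≥ 9n^5 for all n ≥ 15.
Base case (n = 15): 3^n = 14348907 and 9n^5 = 6834375, so 14348907 ≥ 6834375.
Inductive step: suppose the statement holds for some k ≥ 15, so 3^k ≥ 9k^5.
Then 3^(k + 1) = 3·(3^k) ≥ 3·(9k^5).
Also, for k ≥ 15 we have 3·(9k^5) ≥ 9(k+1)^5, since 3 ≥ (1 + 1/k)^5 for all k ≥ 15.
Combining, 3^(k + 1) ≥ 9(k+1)^5.
Hence, by induction on n, the claim holds for every n ≥ 15.
Hence the smallest such M is 15.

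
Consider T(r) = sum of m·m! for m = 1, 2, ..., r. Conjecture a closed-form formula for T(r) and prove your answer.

We claim T(r) = (r + 1)! - 1 for all r ≥ 1.
For the base case r = 1: T(1) = 1, and the closed form gives 1. They agree.
For the inductive step, assume it holds for an arbitrary m ≥ 1, so T(m) = (m + 1)! - 1.
Then T(m+1) = T(m) + ((m + 1)(m + 1)!) = ((m + 1)! - 1) + ((m + 1)(m + 1)!).
Simplifying, T(m+1) = ((m+1) + 1)! - 1,
which is the closed form with r = m+1.
By the principle of mathematical induction, the result holds for all r ≥ 1.

T(r) = (r + 1)! - 1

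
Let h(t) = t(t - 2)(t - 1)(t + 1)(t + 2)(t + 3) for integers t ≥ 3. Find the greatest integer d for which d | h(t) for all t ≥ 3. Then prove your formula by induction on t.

d = 720

Computing the first values: h(3) = 720 and h(4) = 5040; gcd(720, 5040) = 720, so d ≤ 720.
We prove 720 | t(t - 2)(t - 1)(t + 1)(t + 2)(t + 3) for all t ≥ 3 by induction on t.
When t = 3: h(3) = 720 = 720·(1), so 720 | h(3).
For the inductive step, assume it holds for an arbitrary j ≥ 3, i.e. 720 | h(j). Then
h(j+1) − h(j) = (j-1)·j·(j+1)·(j+2)·(j+3)·(j+4) − (j-2)·(j-1)·j·(j+1)·(j+2)·(j+3) = (j-1)·j·(j+1)·(j+2)·(j+3)·[(j+4) − (j-2)] = 6·(j-1)·j·(j+1)·(j+2)·(j+3). The product of 5 consecutive integers is divisible by (5)! = 120, so h(j+1) − h(j) is divisible by 6·120 = 720. By the inductive hypothesis 720 | h(j), hence 720 | h(j+1).
This completes the induction.
Therefore the largest such d is 720.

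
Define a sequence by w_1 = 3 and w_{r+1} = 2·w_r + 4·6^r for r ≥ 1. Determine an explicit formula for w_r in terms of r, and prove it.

w_r = -3·2^(r - 1) + 6^r

Computing the first terms: w_1 = 3, w_2 = 30, w_3 = 204. This suggests w_r = -3·2^(r - 1) + 6^r.
Base case (r = 1): the formula gives 3 = 3 = w_1.
Inductive step: assume the claim holds for r = m, so w_m = -3·2^(m - 1) + 6^m.
Then w_{m+1} = 2·w_m + 4·6^m = 2·(-3·2^(m - 1) + 6^m) + 4·6^m = -3·2^m + 6^(m + 1) = -3·2^((m+1) - 1) + 6^(m+1),
which is the claimed formula at r = m+1.
This completes the induction.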